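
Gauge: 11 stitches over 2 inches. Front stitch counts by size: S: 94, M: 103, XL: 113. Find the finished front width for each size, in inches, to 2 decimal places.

11/2 = 5.5 sts per in.
S: 94 / 5.5 = 17.091 → 17.09 in.
M: 103 / 5.5 = 18.727 → 18.73 in.
XL: 113 / 5.5 = 20.545 → 20.55 in.

S 17.09 inches; M 18.73 inches; XL 20.55 inches.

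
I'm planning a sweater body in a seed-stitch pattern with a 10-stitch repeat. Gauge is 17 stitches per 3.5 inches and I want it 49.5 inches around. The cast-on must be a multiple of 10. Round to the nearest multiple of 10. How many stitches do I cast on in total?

CO 240 sts.

17 / 3.5 = 4.857 sts per inch.
49.5 × 4.857 = 240.43 sts.
Nearest multiple of 10: 240.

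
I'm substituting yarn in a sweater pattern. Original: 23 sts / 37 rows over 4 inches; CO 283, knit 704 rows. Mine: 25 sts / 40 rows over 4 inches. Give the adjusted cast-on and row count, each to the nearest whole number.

Stitches: 283 × 25/23 = 307.61 → 308.
Rows: 704 × 40/37 = 761.08 → 761.

Cast on 308 stitches; work 761 rows.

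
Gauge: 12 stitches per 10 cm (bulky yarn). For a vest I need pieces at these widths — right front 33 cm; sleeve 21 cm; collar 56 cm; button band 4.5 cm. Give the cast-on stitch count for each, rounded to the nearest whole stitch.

right front 40; sleeve 25; collar 67; button band 5.

Rate = 12/10 = 1.2 sts per cm.
right front: 33 × 1.2 = 39.60 → 40.
sleeve: 21 × 1.2 = 25.20 → 25.
collar: 56 × 1.2 = 67.20 → 67.
button band: 4.5 × 1.2 = 5.40 → 5.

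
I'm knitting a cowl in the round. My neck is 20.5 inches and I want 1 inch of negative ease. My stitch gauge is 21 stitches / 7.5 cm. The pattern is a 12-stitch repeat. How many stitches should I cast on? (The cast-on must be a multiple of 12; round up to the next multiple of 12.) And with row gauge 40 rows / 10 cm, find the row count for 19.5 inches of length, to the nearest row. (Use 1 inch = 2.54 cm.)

Finished = 20.5 − 1 = 19.5 inches.
19.5 inches × 2.54 = 49.53 cm.
21/7.5 = 2.8 sts per cm; 49.53 × 2.8 = 138.68 sts.
Next multiple of 12 → 144.
19.5 inches = 49.53 cm; × 4 = 198.12 → 198 rows.

Cast on 144 stitches; work 198 rows.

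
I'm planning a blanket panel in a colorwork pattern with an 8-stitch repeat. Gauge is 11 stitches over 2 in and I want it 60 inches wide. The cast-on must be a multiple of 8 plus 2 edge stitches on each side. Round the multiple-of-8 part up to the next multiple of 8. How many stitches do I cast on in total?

332 stitches.

11 / 2 = 5.5 sts per inch.
60 × 5.5 = 330.00 sts.
Less 4 edge sts → 326.00 for the repeat.
Next multiple of 8: 328.
Add back 4 edge sts → 332.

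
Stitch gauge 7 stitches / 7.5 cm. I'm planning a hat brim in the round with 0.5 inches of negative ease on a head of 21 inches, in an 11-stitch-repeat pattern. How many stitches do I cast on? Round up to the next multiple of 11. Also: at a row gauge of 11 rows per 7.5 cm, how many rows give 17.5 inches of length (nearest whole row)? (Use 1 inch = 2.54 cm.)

Cast on 55 stitches; work 65 rows.

Finished = 21 − 0.5 = 20.5 inches.
20.5 inches × 2.54 = 52.07 cm.
7/7.5 = 0.933 sts per cm; 52.07 × 0.933 = 48.60 sts.
Next multiple of 11 → 55.
17.5 inches = 44.45 cm; × 1.467 = 65.19 → 65 rows.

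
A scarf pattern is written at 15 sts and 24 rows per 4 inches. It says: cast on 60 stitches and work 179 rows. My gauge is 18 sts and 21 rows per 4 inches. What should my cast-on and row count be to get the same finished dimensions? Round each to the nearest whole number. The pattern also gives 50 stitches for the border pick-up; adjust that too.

Stitches: 60 × 18/15 = 72.00 → 72.
Rows: 179 × 21/24 = 156.62 → 157.
border pick-up: 50 × 18/15 = 60.00 → 60.

Cast on 72 stitches; work 157 rows; border pick-up 60 stitches.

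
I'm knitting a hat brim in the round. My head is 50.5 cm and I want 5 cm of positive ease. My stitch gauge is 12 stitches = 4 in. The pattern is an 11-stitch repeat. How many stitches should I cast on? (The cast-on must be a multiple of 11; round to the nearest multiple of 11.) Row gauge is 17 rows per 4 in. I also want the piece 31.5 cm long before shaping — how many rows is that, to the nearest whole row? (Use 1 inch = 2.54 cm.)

Finished = 50.5 + 5 = 55.5 cm.
55.5 cm × 1/2.54 = 21.85 inches.
12/4 = 3 sts per in; 21.85 × 3 = 65.55 sts.
Nearest multiple of 11 → 66.
31.5 cm = 12.40 inches; × 4.25 = 52.71 → 53 rows.

Cast on 66 stitches; work 53 rows.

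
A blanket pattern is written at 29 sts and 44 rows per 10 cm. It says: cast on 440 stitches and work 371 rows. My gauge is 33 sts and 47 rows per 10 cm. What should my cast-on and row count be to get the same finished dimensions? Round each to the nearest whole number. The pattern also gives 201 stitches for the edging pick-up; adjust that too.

Cast on 501 stitches; work 396 rows; edging pick-up 229 stitches.

Stitches: 440 × 33/29 = 500.69 → 501.
Rows: 371 × 47/44 = 396.30 → 396.
edging pick-up: 201 × 33/29 = 228.72 → 229.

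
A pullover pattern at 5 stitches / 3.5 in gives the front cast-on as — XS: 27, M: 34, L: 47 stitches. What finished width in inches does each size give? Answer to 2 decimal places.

5/3.5 = 1.429 sts per in.
XS: 27 / 1.429 = 18.900 → 18.90 in.
M: 34 / 1.429 = 23.800 → 23.80 in.
L: 47 / 1.429 = 32.900 → 32.90 in.

XS 18.90 inches; M 23.80 inches; L 32.90 inches.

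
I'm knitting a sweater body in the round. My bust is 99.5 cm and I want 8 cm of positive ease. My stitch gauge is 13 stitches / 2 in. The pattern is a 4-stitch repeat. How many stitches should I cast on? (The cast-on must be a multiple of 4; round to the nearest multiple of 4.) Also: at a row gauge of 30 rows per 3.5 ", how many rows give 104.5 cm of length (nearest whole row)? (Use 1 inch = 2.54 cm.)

Finished = 99.5 + 8 = 107.5 cm.
107.5 cm × 1/2.54 = 42.32 inches.
13/2 = 6.5 sts per in; 42.32 × 6.5 = 275.10 sts.
Nearest multiple of 4 → 276.
104.5 cm = 41.14 inches; × 8.571 = 352.64 → 353 rows.

Cast on 276 stitches; work 353 rows.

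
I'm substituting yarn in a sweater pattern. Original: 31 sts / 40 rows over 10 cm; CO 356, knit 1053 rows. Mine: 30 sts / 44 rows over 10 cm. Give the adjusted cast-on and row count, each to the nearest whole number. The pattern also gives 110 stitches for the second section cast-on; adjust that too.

Stitches: 356 × 30/31 = 344.52 → 345.
Rows: 1053 × 44/40 = 1158.30 → 1158.
second section cast-on: 110 × 30/31 = 106.45 → 106.

Cast on 345 stitches; work 1158 rows; second section cast-on 106 stitches.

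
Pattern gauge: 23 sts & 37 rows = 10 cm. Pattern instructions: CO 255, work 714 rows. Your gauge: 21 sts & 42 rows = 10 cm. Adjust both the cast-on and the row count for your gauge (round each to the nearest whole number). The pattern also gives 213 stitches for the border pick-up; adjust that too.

Cast on 233 stitches; work 810 rows; border pick-up 194 stitches.

Stitches: 255 × 21/23 = 232.83 → 233.
Rows: 714 × 42/37 = 810.49 → 810.
border pick-up: 213 × 21/23 = 194.48 → 194.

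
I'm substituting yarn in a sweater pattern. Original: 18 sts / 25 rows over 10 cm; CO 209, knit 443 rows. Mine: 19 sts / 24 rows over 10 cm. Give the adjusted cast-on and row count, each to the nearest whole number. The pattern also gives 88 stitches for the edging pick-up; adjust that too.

Stitches: 209 × 19/18 = 220.61 → 221.
Rows: 443 × 24/25 = 425.28 → 425.
edging pick-up: 88 × 19/18 = 92.89 → 93.

Cast on 221 stitches; work 425 rows; edging pick-up 93 stitches.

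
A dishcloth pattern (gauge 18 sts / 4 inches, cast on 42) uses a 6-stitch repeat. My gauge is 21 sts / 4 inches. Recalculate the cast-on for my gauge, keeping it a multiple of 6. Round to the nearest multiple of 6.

42 × 21 / 18 = 49.00.
Nearest multiple of 6: 48.

Cast on 48 stitches.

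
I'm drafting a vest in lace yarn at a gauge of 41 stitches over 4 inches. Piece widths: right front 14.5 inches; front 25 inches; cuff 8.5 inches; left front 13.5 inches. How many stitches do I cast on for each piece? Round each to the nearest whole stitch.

right front 149; front 256; cuff 87; left front 138.

Rate = 41/4 = 10.25 sts per in.
right front: 14.5 × 10.25 = 148.62 → 149.
front: 25 × 10.25 = 256.25 → 256.
cuff: 8.5 × 10.25 = 87.12 → 87.
left front: 13.5 × 10.25 = 138.38 → 138.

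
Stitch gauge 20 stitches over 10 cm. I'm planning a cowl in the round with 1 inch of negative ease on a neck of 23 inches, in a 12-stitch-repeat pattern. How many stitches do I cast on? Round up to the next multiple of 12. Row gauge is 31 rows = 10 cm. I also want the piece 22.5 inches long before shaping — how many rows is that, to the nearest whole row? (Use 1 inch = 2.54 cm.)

Cast on 120 stitches; work 177 rows.

Finished = 23 − 1 = 22 inches.
22 inches × 2.54 = 55.88 cm.
20/10 = 2 sts per cm; 55.88 × 2 = 111.76 sts.
Next multiple of 12 → 120.
22.5 inches = 57.15 cm; × 3.1 = 177.16 → 177 rows.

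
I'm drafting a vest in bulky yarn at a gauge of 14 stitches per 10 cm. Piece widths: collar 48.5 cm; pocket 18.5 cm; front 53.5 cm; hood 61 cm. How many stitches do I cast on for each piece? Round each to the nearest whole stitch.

Rate = 14/10 = 1.4 sts per cm.
collar: 48.5 × 1.4 = 67.90 → 68.
pocket: 18.5 × 1.4 = 25.90 → 26.
front: 53.5 × 1.4 = 74.90 → 75.
hood: 61 × 1.4 = 85.40 → 85.

collar 68; pocket 26; front 75; hood 85.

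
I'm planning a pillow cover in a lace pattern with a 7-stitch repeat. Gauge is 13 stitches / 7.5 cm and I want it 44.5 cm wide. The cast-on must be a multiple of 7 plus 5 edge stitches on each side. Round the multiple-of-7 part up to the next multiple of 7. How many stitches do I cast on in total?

80 stitches.

13 / 7.5 = 1.733 sts per cm.
44.5 × 1.733 = 77.13 sts.
Less 10 edge sts → 67.13 for the repeat.
Next multiple of 7: 70.
Add back 10 edge sts → 80.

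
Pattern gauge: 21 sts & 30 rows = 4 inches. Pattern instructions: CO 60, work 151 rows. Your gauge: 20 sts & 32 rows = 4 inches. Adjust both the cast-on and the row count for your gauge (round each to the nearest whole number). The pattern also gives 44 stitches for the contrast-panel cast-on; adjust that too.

Cast on 57 stitches; work 161 rows; contrast-panel cast-on 42 stitches.

Stitches: 60 × 20/21 = 57.14 → 57.
Rows: 151 × 32/30 = 161.07 → 161.
contrast-panel cast-on: 44 × 20/21 = 41.90 → 42.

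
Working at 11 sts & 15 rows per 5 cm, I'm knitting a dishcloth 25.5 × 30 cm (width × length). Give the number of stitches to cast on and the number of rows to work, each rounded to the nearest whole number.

Stitch gauge = 11/5 = 2.2 sts/cm; 25.5 × 2.2 = 56.10 → 56 sts.
Row gauge = 15/5 = 3 rows/cm; 30 × 3 = 90.00 → 90 rows.

Cast on 56 stitches and work 90 rows.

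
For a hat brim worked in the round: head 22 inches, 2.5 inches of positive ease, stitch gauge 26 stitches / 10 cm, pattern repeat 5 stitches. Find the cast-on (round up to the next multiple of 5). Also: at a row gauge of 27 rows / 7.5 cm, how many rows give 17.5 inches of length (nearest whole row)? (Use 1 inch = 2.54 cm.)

Cast on 165 stitches; work 160 rows.

Finished = 22 + 2.5 = 24.5 inches.
24.5 inches × 2.54 = 62.23 cm.
26/10 = 2.6 sts per cm; 62.23 × 2.6 = 161.80 sts.
Next multiple of 5 → 165.
17.5 inches = 44.45 cm; × 3.6 = 160.02 → 160 rows.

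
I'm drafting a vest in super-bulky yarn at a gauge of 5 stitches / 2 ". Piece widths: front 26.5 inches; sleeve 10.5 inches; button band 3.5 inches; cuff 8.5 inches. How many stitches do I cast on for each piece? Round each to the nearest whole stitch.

Rate = 5/2 = 2.5 sts per in.
front: 26.5 × 2.5 = 66.25 → 66.
sleeve: 10.5 × 2.5 = 26.25 → 26.
button band: 3.5 × 2.5 = 8.75 → 9.
cuff: 8.5 × 2.5 = 21.25 → 21.

front 66; sleeve 26; button band 9; cuff 21.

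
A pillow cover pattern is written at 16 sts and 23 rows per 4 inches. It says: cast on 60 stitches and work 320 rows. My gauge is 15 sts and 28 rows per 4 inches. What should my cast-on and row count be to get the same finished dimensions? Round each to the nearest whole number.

Stitches: 60 × 15/16 = 56.25 → 56.
Rows: 320 × 28/23 = 389.57 → 390.

Cast on 56 stitches; work 390 rows.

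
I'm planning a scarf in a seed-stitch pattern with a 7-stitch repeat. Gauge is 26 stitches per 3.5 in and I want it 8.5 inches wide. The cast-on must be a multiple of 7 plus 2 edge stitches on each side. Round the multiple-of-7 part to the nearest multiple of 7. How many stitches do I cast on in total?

26 / 3.5 = 7.429 sts per inch.
8.5 × 7.429 = 63.14 sts.
Less 4 edge sts → 59.14 for the repeat.
Nearest multiple of 7: 56.
Add back 4 edge sts → 60.

Cast on 60 stitches.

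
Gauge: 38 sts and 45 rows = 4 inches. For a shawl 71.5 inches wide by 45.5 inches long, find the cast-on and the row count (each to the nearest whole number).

Cast on 679 stitches and work 512 rows.

Stitch gauge = 38/4 = 9.5 sts/in; 71.5 × 9.5 = 679.25 → 679 sts.
Row gauge = 45/4 = 11.25 rows/in; 45.5 × 11.25 = 511.88 → 512 rows.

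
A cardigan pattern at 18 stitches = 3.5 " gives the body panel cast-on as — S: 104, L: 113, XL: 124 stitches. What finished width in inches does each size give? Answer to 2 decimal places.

18/3.5 = 5.143 sts per in.
S: 104 / 5.143 = 20.222 → 20.22 in.
L: 113 / 5.143 = 21.972 → 21.97 in.
XL: 124 / 5.143 = 24.111 → 24.11 in.

S 20.22 inches; L 21.97 inches; XL 24.11 inches.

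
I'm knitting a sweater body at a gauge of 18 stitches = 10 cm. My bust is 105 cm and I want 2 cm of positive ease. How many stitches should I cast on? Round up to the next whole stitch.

Finished = 105 + 2 = 107 cm.
18 / 10 = 1.8 sts per cm.
107.00 × 1.8 = 192.60 sts.
→ 193 sts.

CO 193 sts.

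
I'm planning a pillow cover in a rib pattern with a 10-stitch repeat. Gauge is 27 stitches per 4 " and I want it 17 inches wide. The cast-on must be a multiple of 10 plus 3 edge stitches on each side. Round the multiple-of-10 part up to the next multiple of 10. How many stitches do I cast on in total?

27 / 4 = 6.75 sts per inch.
17 × 6.75 = 114.75 sts.
Less 6 edge sts → 108.75 for the repeat.
Next multiple of 10: 110.
Add back 6 edge sts → 116.

116 stitches.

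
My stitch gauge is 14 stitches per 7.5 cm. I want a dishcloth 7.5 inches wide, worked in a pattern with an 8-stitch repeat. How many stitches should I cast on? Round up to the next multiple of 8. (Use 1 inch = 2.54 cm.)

40 stitches.

7.5 in = 7.5 × 2.54 = 19.05 cm.
14 / 7.5 = 1.867 sts/cm.
19.05 × 1.867 = 35.56 sts.
→ 40.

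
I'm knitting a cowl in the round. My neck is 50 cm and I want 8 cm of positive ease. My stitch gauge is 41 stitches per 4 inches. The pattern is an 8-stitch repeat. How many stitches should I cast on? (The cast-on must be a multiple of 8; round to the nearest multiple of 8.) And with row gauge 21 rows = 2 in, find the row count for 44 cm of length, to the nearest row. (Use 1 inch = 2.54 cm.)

Finished = 50 + 8 = 58 cm.
58 cm × 1/2.54 = 22.83 inches.
41/4 = 10.25 sts per in; 22.83 × 10.25 = 234.06 sts.
Nearest multiple of 8 → 232.
44 cm = 17.32 inches; × 10.5 = 181.89 → 182 rows.

Cast on 232 stitches; work 182 rows.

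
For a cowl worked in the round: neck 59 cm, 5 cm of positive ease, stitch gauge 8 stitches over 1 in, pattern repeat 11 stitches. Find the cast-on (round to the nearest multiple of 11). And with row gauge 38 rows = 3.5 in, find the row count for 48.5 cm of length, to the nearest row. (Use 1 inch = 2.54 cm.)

Finished = 59 + 5 = 64 cm.
64 cm × 1/2.54 = 25.20 inches.
8/1 = 8 sts per in; 25.20 × 8 = 201.57 sts.
Nearest multiple of 11 → 198.
48.5 cm = 19.09 inches; × 10.857 = 207.31 → 207 rows.

Cast on 198 stitches; work 207 rows.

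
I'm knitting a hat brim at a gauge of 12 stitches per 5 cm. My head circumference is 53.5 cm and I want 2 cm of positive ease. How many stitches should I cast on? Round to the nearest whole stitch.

133 stitches.

Finished = 53.5 + 2 = 55.5 cm.
12 / 5 = 2.4 sts per cm.
55.50 × 2.4 = 133.20 sts.
→ 133 sts.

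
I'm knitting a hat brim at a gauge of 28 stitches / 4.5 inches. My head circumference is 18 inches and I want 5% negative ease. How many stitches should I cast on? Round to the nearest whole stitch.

Cast on 106 stitches.

Finished = 18 × 0.95 = 17.10 in.
28 / 4.5 = 6.222 sts per inch.
17.10 × 6.222 = 106.40 sts.
→ 106 sts.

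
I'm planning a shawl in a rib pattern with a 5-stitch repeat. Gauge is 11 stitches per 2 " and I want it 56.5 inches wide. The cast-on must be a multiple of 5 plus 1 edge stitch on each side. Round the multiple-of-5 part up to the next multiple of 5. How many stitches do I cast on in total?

11 / 2 = 5.5 sts per inch.
56.5 × 5.5 = 310.75 sts.
Less 2 edge sts → 308.75 for the repeat.
Next multiple of 5: 310.
Add back 2 edge sts → 312.

Cast on 312 stitches.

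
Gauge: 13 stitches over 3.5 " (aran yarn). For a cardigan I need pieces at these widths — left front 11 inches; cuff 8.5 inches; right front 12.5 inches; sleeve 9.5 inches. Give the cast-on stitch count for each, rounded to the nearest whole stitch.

left front 41; cuff 32; right front 46; sleeve 35.

Rate = 13/3.5 = 3.714 sts per in.
left front: 11 × 3.714 = 40.86 → 41.
cuff: 8.5 × 3.714 = 31.57 → 32.
right front: 12.5 × 3.714 = 46.43 → 46.
sleeve: 9.5 × 3.714 = 35.29 → 35.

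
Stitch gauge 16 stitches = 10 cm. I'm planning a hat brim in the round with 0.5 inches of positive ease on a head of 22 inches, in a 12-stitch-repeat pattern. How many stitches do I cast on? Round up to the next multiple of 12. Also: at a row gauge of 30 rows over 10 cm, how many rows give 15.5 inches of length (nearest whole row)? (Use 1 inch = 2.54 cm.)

Finished = 22 + 0.5 = 22.5 inches.
22.5 inches × 2.54 = 57.15 cm.
16/10 = 1.6 sts per cm; 57.15 × 1.6 = 91.44 sts.
Next multiple of 12 → 96.
15.5 inches = 39.37 cm; × 3 = 118.11 → 118 rows.

Cast on 96 stitches; work 118 rows.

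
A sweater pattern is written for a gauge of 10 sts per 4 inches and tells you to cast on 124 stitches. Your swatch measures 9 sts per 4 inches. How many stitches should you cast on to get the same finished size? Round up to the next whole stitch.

112 stitches.

Scale factor = 9 / 10 = 0.900.
124 × 9 / 10 = 111.60 sts.
→ 112 sts.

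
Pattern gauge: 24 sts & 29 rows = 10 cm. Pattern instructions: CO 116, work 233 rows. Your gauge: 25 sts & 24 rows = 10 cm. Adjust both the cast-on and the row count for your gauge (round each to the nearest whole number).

Cast on 121 stitches; work 193 rows.

Stitches: 116 × 25/24 = 120.83 → 121.
Rows: 233 × 24/29 = 192.83 → 193.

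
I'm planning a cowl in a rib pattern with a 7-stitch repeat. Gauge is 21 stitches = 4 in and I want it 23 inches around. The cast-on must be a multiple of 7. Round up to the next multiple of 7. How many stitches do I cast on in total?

21 / 4 = 5.25 sts per inch.
23 × 5.25 = 120.75 sts.
Next multiple of 7: 126.

126 stitches.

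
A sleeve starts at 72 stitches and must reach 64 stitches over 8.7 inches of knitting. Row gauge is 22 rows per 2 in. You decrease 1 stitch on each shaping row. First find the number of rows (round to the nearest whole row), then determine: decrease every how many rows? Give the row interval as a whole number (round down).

Rows = 8.7 × 11 = 95.7 → 96 rows.
Stitches to remove: 8 → 8 shaping rows (at 1 st each).
96 / 8 = 12.00 → every 12 rows.

Decrease every 12th row.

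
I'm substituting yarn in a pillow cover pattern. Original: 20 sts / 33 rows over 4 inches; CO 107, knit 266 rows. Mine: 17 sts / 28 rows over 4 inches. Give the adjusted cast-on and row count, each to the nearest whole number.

Stitches: 107 × 17/20 = 90.95 → 91.
Rows: 266 × 28/33 = 225.70 → 226.

Cast on 91 stitches; work 226 rows.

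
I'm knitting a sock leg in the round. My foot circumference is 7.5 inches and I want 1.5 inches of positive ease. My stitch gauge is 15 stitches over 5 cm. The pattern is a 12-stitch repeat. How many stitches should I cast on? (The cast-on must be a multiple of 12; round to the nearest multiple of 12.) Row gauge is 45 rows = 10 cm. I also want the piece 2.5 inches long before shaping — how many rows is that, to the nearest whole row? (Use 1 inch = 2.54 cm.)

Finished = 7.5 + 1.5 = 9 inches.
9 inches × 2.54 = 22.86 cm.
15/5 = 3 sts per cm; 22.86 × 3 = 68.58 sts.
Nearest multiple of 12 → 72.
2.5 inches = 6.35 cm; × 4.5 = 28.57 → 29 rows.

Cast on 72 stitches; work 29 rows.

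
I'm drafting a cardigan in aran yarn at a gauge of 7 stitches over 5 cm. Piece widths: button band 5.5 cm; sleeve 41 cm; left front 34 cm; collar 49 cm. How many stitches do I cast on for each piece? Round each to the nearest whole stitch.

button band 8; sleeve 57; left front 48; collar 69.

Rate = 7/5 = 1.4 sts per cm.
button band: 5.5 × 1.4 = 7.70 → 8.
sleeve: 41 × 1.4 = 57.40 → 57.
left front: 34 × 1.4 = 47.60 → 48.
collar: 49 × 1.4 = 68.60 → 69.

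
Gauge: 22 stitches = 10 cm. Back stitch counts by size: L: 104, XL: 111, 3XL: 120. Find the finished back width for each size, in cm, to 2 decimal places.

L 47.27 cm; XL 50.45 cm; 3XL 54.55 cm.

22/10 = 2.2 sts per cm.
L: 104 / 2.2 = 47.273 → 47.27 cm.
XL: 111 / 2.2 = 50.455 → 50.45 cm.
3XL: 120 / 2.2 = 54.545 → 54.55 cm.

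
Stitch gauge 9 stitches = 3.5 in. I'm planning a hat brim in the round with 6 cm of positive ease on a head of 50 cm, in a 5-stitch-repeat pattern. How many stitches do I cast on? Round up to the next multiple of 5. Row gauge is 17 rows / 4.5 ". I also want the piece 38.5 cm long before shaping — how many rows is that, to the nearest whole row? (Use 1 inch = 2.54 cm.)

Finished = 50 + 6 = 56 cm.
56 cm × 1/2.54 = 22.05 inches.
9/3.5 = 2.571 sts per in; 22.05 × 2.571 = 56.69 sts.
Next multiple of 5 → 60.
38.5 cm = 15.16 inches; × 3.778 = 57.26 → 57 rows.

Cast on 60 stitches; work 57 rows.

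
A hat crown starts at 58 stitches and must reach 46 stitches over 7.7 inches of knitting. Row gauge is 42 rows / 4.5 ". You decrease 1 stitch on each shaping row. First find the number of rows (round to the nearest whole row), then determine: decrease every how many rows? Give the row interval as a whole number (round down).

Decrease every 6th row.

Rows = 7.7 × 9.333 = 71.9 → 72 rows.
Stitches to remove: 12 → 12 shaping rows (at 1 st each).
72 / 12 = 6.00 → every 6 rows.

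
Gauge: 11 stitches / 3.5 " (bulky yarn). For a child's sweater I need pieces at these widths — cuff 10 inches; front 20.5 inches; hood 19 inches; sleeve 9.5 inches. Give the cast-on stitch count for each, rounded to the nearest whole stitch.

cuff 31; front 64; hood 60; sleeve 30.

Rate = 11/3.5 = 3.143 sts per in.
cuff: 10 × 3.143 = 31.43 → 31.
front: 20.5 × 3.143 = 64.43 → 64.
hood: 19 × 3.143 = 59.71 → 60.
sleeve: 9.5 × 3.143 = 29.86 → 30.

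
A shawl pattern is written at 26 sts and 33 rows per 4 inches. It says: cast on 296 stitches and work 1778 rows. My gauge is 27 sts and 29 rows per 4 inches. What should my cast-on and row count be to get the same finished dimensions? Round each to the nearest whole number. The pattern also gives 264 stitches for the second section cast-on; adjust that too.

Stitches: 296 × 27/26 = 307.38 → 307.
Rows: 1778 × 29/33 = 1562.48 → 1562.
second section cast-on: 264 × 27/26 = 274.15 → 274.

Cast on 307 stitches; work 1562 rows; second section cast-on 274 stitches.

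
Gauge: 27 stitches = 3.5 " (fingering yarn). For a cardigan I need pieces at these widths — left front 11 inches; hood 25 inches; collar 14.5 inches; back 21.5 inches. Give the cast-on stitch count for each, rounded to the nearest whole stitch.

left front 85; hood 193; collar 112; back 166.

Rate = 27/3.5 = 7.714 sts per in.
left front: 11 × 7.714 = 84.86 → 85.
hood: 25 × 7.714 = 192.86 → 193.
collar: 14.5 × 7.714 = 111.86 → 112.
back: 21.5 × 7.714 = 165.86 → 166.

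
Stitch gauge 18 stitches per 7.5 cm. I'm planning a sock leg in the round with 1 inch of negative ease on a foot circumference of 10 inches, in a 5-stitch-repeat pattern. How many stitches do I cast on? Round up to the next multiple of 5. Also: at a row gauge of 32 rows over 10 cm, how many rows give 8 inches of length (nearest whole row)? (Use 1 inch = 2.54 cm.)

Finished = 10 − 1 = 9 inches.
9 inches × 2.54 = 22.86 cm.
18/7.5 = 2.4 sts per cm; 22.86 × 2.4 = 54.86 sts.
Next multiple of 5 → 55.
8 inches = 20.32 cm; × 3.2 = 65.02 → 65 rows.

Cast on 55 stitches; work 65 rows.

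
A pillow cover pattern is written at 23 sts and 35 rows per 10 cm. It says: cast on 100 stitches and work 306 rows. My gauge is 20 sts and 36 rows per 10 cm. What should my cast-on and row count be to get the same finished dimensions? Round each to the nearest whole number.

Cast on 87 stitches; work 315 rows.

Stitches: 100 × 20/23 = 86.96 → 87.
Rows: 306 × 36/35 = 314.74 → 315.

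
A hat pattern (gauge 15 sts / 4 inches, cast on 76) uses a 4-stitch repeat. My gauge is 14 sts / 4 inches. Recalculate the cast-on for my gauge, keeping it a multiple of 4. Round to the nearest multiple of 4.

72 stitches.

76 × 14 / 15 = 70.93.
Nearest multiple of 4: 72.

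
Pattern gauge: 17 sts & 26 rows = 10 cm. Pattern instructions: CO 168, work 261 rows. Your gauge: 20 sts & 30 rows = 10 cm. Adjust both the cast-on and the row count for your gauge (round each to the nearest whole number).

Stitches: 168 × 20/17 = 197.65 → 198.
Rows: 261 × 30/26 = 301.15 → 301.

Cast on 198 stitches; work 301 rows.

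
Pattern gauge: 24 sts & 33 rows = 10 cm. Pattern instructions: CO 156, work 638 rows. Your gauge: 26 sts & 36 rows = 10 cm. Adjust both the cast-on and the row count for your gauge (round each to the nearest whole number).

Cast on 169 stitches; work 696 rows.

Stitches: 156 × 26/24 = 169.00 → 169.
Rows: 638 × 36/33 = 696.00 → 696.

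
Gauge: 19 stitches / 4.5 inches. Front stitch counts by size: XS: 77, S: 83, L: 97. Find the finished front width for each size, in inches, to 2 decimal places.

19/4.5 = 4.222 sts per in.
XS: 77 / 4.222 = 18.237 → 18.24 in.
S: 83 / 4.222 = 19.658 → 19.66 in.
L: 97 / 4.222 = 22.974 → 22.97 in.

XS 18.24 inches; S 19.66 inches; L 22.97 inches.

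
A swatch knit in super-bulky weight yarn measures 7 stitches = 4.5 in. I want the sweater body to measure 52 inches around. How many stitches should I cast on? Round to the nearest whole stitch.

7 stitches / 4.5 in = 1.556 stitches per inch.
52 × 1.556 = 80.89 stitches.
Round to nearest → 81.

81 stitches.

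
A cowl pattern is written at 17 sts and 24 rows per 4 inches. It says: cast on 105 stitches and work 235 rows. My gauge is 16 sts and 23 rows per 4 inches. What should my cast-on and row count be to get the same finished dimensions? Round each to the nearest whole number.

Stitches: 105 × 16/17 = 98.82 → 99.
Rows: 235 × 23/24 = 225.21 → 225.

Cast on 99 stitches; work 225 rows.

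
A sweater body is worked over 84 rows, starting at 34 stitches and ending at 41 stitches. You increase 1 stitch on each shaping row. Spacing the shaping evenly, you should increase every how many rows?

Stitches to add: |41 − 34| = 7.
Shaping rows needed: 7 / 1 = 7.
84 rows / 7 = every 12 rows.

Increase every 12th row.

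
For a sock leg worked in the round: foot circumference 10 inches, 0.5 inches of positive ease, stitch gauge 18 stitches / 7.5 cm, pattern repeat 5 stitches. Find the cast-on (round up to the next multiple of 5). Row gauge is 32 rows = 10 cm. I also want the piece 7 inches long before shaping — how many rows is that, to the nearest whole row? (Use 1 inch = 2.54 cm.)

Cast on 65 stitches; work 57 rows.

Finished = 10 + 0.5 = 10.5 inches.
10.5 inches × 2.54 = 26.67 cm.
18/7.5 = 2.4 sts per cm; 26.67 × 2.4 = 64.01 sts.
Next multiple of 5 → 65.
7 inches = 17.78 cm; × 3.2 = 56.90 → 57 rows.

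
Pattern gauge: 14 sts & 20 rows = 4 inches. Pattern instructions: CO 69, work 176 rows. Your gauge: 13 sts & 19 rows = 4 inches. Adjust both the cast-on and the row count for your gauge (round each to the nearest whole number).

Stitches: 69 × 13/14 = 64.07 → 64.
Rows: 176 × 19/20 = 167.20 → 167.

Cast on 64 stitches; work 167 rows.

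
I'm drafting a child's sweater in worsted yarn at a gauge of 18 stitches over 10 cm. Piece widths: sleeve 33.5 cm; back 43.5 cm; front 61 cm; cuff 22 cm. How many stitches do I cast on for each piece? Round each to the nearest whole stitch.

Rate = 18/10 = 1.8 sts per cm.
sleeve: 33.5 × 1.8 = 60.30 → 60.
back: 43.5 × 1.8 = 78.30 → 78.
front: 61 × 1.8 = 109.80 → 110.
cuff: 22 × 1.8 = 39.60 → 40.

sleeve 60; back 78; front 110; cuff 40.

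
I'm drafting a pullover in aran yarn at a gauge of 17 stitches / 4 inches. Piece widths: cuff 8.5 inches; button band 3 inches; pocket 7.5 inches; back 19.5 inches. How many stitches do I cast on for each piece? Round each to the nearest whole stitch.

Rate = 17/4 = 4.25 sts per in.
cuff: 8.5 × 4.25 = 36.12 → 36.
button band: 3 × 4.25 = 12.75 → 13.
pocket: 7.5 × 4.25 = 31.88 → 32.
back: 19.5 × 4.25 = 82.88 → 83.

cuff 36; button band 13; pocket 32; back 83.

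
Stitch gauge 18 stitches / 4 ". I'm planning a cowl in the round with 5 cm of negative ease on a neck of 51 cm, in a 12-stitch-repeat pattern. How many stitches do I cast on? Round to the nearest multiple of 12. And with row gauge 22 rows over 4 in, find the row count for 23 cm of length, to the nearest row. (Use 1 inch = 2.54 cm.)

Finished = 51 − 5 = 46 cm.
46 cm × 1/2.54 = 18.11 inches.
18/4 = 4.5 sts per in; 18.11 × 4.5 = 81.50 sts.
Nearest multiple of 12 → 84.
23 cm = 9.06 inches; × 5.5 = 49.80 → 50 rows.

Cast on 84 stitches; work 50 rows.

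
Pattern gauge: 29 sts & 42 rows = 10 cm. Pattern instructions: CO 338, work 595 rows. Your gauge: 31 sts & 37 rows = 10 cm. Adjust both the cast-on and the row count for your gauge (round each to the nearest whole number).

Cast on 361 stitches; work 524 rows.

Stitches: 338 × 31/29 = 361.31 → 361.
Rows: 595 × 37/42 = 524.17 → 524.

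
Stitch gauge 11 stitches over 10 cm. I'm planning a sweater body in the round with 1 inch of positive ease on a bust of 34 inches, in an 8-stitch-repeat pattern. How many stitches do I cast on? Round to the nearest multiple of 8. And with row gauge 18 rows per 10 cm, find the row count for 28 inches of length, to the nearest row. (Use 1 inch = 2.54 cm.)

Cast on 96 stitches; work 128 rows.

Finished = 34 + 1 = 35 inches.
35 inches × 2.54 = 88.90 cm.
11/10 = 1.1 sts per cm; 88.90 × 1.1 = 97.79 sts.
Nearest multiple of 8 → 96.
28 inches = 71.12 cm; × 1.8 = 128.02 → 128 rows.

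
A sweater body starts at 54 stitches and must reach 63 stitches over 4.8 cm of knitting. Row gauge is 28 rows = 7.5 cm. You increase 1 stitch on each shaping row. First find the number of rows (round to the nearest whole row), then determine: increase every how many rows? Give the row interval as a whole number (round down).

Increase every 2nd row.

Rows = 4.8 × 3.733 = 17.9 → 18 rows.
Stitches to add: 9 → 9 shaping rows (at 1 st each).
18 / 9 = 2.00 → every 2 rows.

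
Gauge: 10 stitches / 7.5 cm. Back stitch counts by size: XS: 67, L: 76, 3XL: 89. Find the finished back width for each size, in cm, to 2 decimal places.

XS 50.25 cm; L 57.00 cm; 3XL 66.75 cm.

10/7.5 = 1.333 sts per cm.
XS: 67 / 1.333 = 50.250 → 50.25 cm.
L: 76 / 1.333 = 57.000 → 57.00 cm.
3XL: 89 / 1.333 = 66.750 → 66.75 cm.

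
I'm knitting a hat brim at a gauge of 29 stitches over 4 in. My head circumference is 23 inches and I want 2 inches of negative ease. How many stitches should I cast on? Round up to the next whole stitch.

Cast on 153 stitches.

Finished = 23 − 2 = 21 in.
29 / 4 = 7.25 sts per inch.
21.00 × 7.25 = 152.25 sts.
→ 153 sts.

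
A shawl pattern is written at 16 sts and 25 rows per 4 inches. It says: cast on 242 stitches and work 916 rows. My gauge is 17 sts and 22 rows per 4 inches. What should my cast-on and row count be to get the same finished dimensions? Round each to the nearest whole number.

Cast on 257 stitches; work 806 rows.

Stitches: 242 × 17/16 = 257.12 → 257.
Rows: 916 × 22/25 = 806.08 → 806.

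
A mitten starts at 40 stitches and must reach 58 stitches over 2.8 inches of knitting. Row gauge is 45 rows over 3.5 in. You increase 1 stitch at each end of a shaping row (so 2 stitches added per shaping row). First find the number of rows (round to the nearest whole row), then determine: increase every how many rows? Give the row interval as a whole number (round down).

Increase every 4th row.

Rows = 2.8 × 12.857 = 36.0 → 36 rows.
Stitches to add: 18 → 9 shaping rows (at 2 st each).
36 / 9 = 4.00 → every 4 rows.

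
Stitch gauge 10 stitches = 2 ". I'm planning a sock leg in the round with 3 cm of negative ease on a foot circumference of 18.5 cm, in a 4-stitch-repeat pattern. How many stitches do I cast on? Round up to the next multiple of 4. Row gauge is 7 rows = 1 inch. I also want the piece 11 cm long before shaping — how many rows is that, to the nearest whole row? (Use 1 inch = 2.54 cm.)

Finished = 18.5 − 3 = 15.5 cm.
15.5 cm × 1/2.54 = 6.10 inches.
10/2 = 5 sts per in; 6.10 × 5 = 30.51 sts.
Next multiple of 4 → 32.
11 cm = 4.33 inches; × 7 = 30.31 → 30 rows.

Cast on 32 stitches; work 30 rows.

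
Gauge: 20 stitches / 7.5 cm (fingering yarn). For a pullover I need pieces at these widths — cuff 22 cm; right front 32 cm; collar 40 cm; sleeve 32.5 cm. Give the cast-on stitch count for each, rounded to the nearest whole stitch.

Rate = 20/7.5 = 2.667 sts per cm.
cuff: 22 × 2.667 = 58.67 → 59.
right front: 32 × 2.667 = 85.33 → 85.
collar: 40 × 2.667 = 106.67 → 107.
sleeve: 32.5 × 2.667 = 86.67 → 87.

cuff 59; right front 85; collar 107; sleeve 87.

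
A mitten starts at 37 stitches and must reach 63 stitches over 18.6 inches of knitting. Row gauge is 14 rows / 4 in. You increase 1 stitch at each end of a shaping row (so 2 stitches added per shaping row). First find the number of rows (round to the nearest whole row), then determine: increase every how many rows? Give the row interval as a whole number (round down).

Rows = 18.6 × 3.5 = 65.1 → 65 rows.
Stitches to add: 26 → 13 shaping rows (at 2 st each).
65 / 13 = 5.00 → every 5 rows.

Increase every 5th row.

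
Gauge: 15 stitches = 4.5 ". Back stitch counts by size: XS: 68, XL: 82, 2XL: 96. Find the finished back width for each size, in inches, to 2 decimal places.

XS 20.40 inches; XL 24.60 inches; 2XL 28.80 inches.

15/4.5 = 3.333 sts per in.
XS: 68 / 3.333 = 20.400 → 20.40 in.
XL: 82 / 3.333 = 24.600 → 24.60 in.
2XL: 96 / 3.333 = 28.800 → 28.80 in.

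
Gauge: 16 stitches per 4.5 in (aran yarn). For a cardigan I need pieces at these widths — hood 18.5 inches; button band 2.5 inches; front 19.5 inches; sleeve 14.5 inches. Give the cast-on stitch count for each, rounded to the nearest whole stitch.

Rate = 16/4.5 = 3.556 sts per in.
hood: 18.5 × 3.556 = 65.78 → 66.
button band: 2.5 × 3.556 = 8.89 → 9.
front: 19.5 × 3.556 = 69.33 → 69.
sleeve: 14.5 × 3.556 = 51.56 → 52.

hood 66; button band 9; front 69; sleeve 52.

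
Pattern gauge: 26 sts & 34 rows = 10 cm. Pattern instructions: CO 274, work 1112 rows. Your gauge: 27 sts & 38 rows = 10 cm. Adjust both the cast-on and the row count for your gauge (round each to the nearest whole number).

Stitches: 274 × 27/26 = 284.54 → 285.
Rows: 1112 × 38/34 = 1242.82 → 1243.

Cast on 285 stitches; work 1243 rows.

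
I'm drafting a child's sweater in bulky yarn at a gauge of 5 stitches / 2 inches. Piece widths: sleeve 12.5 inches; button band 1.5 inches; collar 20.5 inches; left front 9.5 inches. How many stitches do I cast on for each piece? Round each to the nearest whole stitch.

sleeve 31; button band 4; collar 51; left front 24.

Rate = 5/2 = 2.5 sts per in.
sleeve: 12.5 × 2.5 = 31.25 → 31.
button band: 1.5 × 2.5 = 3.75 → 4.
collar: 20.5 × 2.5 = 51.25 → 51.
left front: 9.5 × 2.5 = 23.75 → 24.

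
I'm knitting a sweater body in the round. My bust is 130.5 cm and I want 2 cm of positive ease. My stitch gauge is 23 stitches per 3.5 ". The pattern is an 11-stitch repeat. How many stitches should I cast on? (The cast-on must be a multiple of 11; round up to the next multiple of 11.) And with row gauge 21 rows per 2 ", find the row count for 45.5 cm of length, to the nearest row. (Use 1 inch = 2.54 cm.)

Cast on 352 stitches; work 188 rows.

Finished = 130.5 + 2 = 132.5 cm.
132.5 cm × 1/2.54 = 52.17 inches.
23/3.5 = 6.571 sts per in; 52.17 × 6.571 = 342.80 sts.
Next multiple of 11 → 352.
45.5 cm = 17.91 inches; × 10.5 = 188.09 → 188 rows.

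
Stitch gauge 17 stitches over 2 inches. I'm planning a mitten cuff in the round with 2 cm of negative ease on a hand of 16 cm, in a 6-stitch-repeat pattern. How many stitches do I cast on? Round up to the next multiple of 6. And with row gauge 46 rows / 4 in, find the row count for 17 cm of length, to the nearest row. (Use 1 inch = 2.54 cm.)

Cast on 48 stitches; work 77 rows.

Finished = 16 − 2 = 14 cm.
14 cm × 1/2.54 = 5.51 inches.
17/2 = 8.5 sts per in; 5.51 × 8.5 = 46.85 sts.
Next multiple of 6 → 48.
17 cm = 6.69 inches; × 11.5 = 76.97 → 77 rows.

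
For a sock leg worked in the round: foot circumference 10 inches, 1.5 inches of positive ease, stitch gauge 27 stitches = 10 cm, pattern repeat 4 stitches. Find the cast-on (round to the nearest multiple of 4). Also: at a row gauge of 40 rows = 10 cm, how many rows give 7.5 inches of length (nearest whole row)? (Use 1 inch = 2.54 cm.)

Cast on 80 stitches; work 76 rows.

Finished = 10 + 1.5 = 11.5 inches.
11.5 inches × 2.54 = 29.21 cm.
27/10 = 2.7 sts per cm; 29.21 × 2.7 = 78.87 sts.
Nearest multiple of 4 → 80.
7.5 inches = 19.05 cm; × 4 = 76.20 → 76 rows.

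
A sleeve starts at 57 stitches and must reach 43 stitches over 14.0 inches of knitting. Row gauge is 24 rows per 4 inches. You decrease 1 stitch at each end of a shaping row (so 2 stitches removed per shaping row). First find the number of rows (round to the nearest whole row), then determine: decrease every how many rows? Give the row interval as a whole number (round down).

Rows = 14.0 × 6 = 84.0 → 84 rows.
Stitches to remove: 14 → 7 shaping rows (at 2 st each).
84 / 7 = 12.00 → every 12 rows.

Decrease every 12th row.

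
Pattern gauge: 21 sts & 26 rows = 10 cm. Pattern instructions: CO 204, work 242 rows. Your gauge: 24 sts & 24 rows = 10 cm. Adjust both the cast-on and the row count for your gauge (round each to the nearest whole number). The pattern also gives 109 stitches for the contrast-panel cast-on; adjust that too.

Cast on 233 stitches; work 223 rows; contrast-panel cast-on 125 stitches.

Stitches: 204 × 24/21 = 233.14 → 233.
Rows: 242 × 24/26 = 223.38 → 223.
contrast-panel cast-on: 109 × 24/21 = 124.57 → 125.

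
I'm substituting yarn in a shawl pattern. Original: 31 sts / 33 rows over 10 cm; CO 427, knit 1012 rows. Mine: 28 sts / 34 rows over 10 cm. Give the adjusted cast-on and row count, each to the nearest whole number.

Stitches: 427 × 28/31 = 385.68 → 386.
Rows: 1012 × 34/33 = 1042.67 → 1043.

Cast on 386 stitches; work 1043 rows.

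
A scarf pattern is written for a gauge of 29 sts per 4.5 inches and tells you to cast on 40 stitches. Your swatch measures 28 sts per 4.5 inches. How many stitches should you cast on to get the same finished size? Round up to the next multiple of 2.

Scale factor = 28 / 29 = 0.966.
40 × 28 / 29 = 38.62 sts.
→ 40 sts.

40 stitches.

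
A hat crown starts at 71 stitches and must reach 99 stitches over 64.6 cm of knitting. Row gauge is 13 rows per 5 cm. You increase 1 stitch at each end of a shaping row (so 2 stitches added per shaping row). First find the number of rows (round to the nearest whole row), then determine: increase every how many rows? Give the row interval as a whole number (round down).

Rows = 64.6 × 2.6 = 168.0 → 168 rows.
Stitches to add: 28 → 14 shaping rows (at 2 st each).
168 / 14 = 12.00 → every 12 rows.

Increase every 12th row.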